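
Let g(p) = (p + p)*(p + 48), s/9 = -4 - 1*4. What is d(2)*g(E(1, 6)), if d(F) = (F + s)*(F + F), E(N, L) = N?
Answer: -27440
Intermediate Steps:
s = -72 (s = 9*(-4 - 1*4) = 9*(-4 - 4) = 9*(-8) = -72)
g(p) = 2*p*(48 + p) (g(p) = (2*p)*(48 + p) = 2*p*(48 + p))
d(F) = 2*F*(-72 + F) (d(F) = (F - 72)*(F + F) = (-72 + F)*(2*F) = 2*F*(-72 + F))
d(2)*g(E(1, 6)) = (2*2*(-72 + 2))*(2*1*(48 + 1)) = (2*2*(-70))*(2*1*49) = -280*98 = -27440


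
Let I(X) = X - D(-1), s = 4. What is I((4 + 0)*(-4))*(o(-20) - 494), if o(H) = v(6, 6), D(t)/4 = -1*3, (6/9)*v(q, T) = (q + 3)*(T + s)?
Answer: 1436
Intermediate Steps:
v(q, T) = 3*(3 + q)*(4 + T)/2 (v(q, T) = 3*((q + 3)*(T + 4))/2 = 3*((3 + q)*(4 + T))/2 = 3*(3 + q)*(4 + T)/2)
D(t) = -12 (D(t) = 4*(-1*3) = 4*(-3) = -12)
o(H) = 135 (o(H) = 18 + 6*6 + (9/2)*6 + (3/2)*6*6 = 18 + 36 + 27 + 54 = 135)
I(X) = 12 + X (I(X) = X - 1*(-12) = X + 12 = 12 + X)
I((4 + 0)*(-4))*(o(-20) - 494) = (12 + (4 + 0)*(-4))*(135 - 494) = (12 + 4*(-4))*(-359) = (12 - 16)*(-359) = -4*(-359) = 1436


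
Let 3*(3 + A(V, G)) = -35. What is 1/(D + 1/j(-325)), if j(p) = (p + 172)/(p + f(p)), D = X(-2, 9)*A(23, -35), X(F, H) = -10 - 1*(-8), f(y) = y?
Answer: 153/5138 ≈ 0.029778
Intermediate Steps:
X(F, H) = -2 (X(F, H) = -10 + 8 = -2)
A(V, G) = -44/3 (A(V, G) = -3 + (1/3)*(-35) = -3 - 35/3 = -44/3)
D = 88/3 (D = -2*(-44/3) = 88/3 ≈ 29.333)
j(p) = (172 + p)/(2*p) (j(p) = (p + 172)/(p + p) = (172 + p)/((2*p)) = (172 + p)*(1/(2*p)) = (172 + p)/(2*p))
1/(D + 1/j(-325)) = 1/(88/3 + 1/((1/2)*(172 - 325)/(-325))) = 1/(88/3 + 1/((1/2)*(-1/325)*(-153))) = 1/(88/3 + 1/(153/650)) = 1/(88/3 + 650/153) = 1/(5138/153) = 153/5138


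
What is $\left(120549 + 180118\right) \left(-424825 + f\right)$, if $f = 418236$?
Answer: $-1981094863$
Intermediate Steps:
$\left(120549 + 180118\right) \left(-424825 + f\right) = \left(120549 + 180118\right) \left(-424825 + 418236\right) = 300667 \left(-6589\right) = -1981094863$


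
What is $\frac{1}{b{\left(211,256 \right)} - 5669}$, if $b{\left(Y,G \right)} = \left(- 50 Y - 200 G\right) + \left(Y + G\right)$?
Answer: $- \frac{1}{66952} \approx -1.4936 \cdot 10^{-5}$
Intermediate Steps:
$b{\left(Y,G \right)} = - 199 G - 49 Y$ ($b{\left(Y,G \right)} = \left(- 200 G - 50 Y\right) + \left(G + Y\right) = - 199 G - 49 Y$)
$\frac{1}{b{\left(211,256 \right)} - 5669} = \frac{1}{\left(\left(-199\right) 256 - 10339\right) - 5669} = \frac{1}{\left(-50944 - 10339\right) - 5669} = \frac{1}{-61283 - 5669} = \frac{1}{-66952} = - \frac{1}{66952}$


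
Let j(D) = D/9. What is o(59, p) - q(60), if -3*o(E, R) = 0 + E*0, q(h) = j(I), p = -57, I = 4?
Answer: -4/9 ≈ -0.44444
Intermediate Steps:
j(D) = D/9 (j(D) = D*(1/9) = D/9)
q(h) = 4/9 (q(h) = (1/9)*4 = 4/9)
o(E, R) = 0 (o(E, R) = -(0 + E*0)/3 = -(0 + 0)/3 = -1/3*0 = 0)
o(59, p) - q(60) = 0 - 1*4/9 = 0 - 4/9 = -4/9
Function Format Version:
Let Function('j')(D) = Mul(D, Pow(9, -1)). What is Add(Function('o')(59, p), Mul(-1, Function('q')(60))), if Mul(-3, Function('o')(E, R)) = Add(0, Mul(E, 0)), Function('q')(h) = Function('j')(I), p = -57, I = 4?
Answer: Rational(-4, 9) ≈ -0.44444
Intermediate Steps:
Function('j')(D) = Mul(Rational(1, 9), D) (Function('j')(D) = Mul(D, Rational(1, 9)) = Mul(Rational(1, 9), D))
Function('q')(h) = Rational(4, 9) (Function('q')(h) = Mul(Rational(1, 9), 4) = Rational(4, 9))
Function('o')(E, R) = 0 (Function('o')(E, R) = Mul(Rational(-1, 3), Add(0, Mul(E, 0))) = Mul(Rational(-1, 3), Add(0, 0)) = Mul(Rational(-1, 3), 0) = 0)
Add(Function('o')(59, p), Mul(-1, Function('q')(60))) = Add(0, Mul(-1, Rational(4, 9))) = Add(0, Rational(-4, 9)) = Rational(-4, 9)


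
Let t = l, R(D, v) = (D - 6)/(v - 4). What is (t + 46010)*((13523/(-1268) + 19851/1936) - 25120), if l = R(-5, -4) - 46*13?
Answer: -5600994229441135/4909696 ≈ -1.1408e+9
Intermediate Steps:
R(D, v) = (-6 + D)/(-4 + v)
l = -4773/8 (l = (-6 - 5)/(-4 - 4) - 46*13 = -11/(-8) - 598 = -1/8*(-11) - 598 = 11/8 - 598 = -4773/8 ≈ -596.63)
t = -4773/8 ≈ -596.63
(t + 46010)*((13523/(-1268) + 19851/1936) - 25120) = (-4773/8 + 46010)*((13523/(-1268) + 19851/1936) - 25120) = 363307*((13523*(-1/1268) + 19851*(1/1936)) - 25120)/8 = 363307*((-13523/1268 + 19851/1936) - 25120)/8 = 363307*(-252365/613712 - 25120)/8 = (363307/8)*(-15416697805/613712) = -5600994229441135/4909696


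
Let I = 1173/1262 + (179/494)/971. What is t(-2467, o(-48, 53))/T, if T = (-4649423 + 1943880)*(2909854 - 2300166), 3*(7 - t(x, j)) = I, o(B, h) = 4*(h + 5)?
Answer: -759339803/187227179004775945386 ≈ -4.0557e-12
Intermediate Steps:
o(B, h) = 20 + 4*h (o(B, h) = 4*(5 + h) = 20 + 4*h)
I = 140720875/151337147 (I = 1173*(1/1262) + (179*(1/494))*(1/971) = 1173/1262 + (179/494)*(1/971) = 1173/1262 + 179/479674 = 140720875/151337147 ≈ 0.92985)
t(x, j) = 3037359212/454011441 (t(x, j) = 7 - ⅓*140720875/151337147 = 7 - 140720875/454011441 = 3037359212/454011441)
T = -1649537100584 (T = -2705543*609688 = -1649537100584)
t(-2467, o(-48, 53))/T = (3037359212/454011441)/(-1649537100584) = (3037359212/454011441)*(-1/1649537100584) = -759339803/187227179004775945386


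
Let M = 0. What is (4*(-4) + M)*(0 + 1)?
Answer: -16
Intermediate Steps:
(4*(-4) + M)*(0 + 1) = (4*(-4) + 0)*(0 + 1) = (-16 + 0)*1 = -16*1 = -16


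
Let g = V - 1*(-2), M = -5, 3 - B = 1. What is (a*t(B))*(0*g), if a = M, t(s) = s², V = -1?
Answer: 0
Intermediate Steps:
B = 2 (B = 3 - 1*1 = 3 - 1 = 2)
g = 1 (g = -1 - 1*(-2) = -1 + 2 = 1)
a = -5
(a*t(B))*(0*g) = (-5*2²)*(0*1) = -5*4*0 = -20*0 = 0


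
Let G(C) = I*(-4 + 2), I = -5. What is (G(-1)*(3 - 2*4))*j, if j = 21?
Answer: -1050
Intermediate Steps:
G(C) = 10 (G(C) = -5*(-4 + 2) = -5*(-2) = 10)
(G(-1)*(3 - 2*4))*j = (10*(3 - 2*4))*21 = (10*(3 - 8))*21 = (10*(-5))*21 = -50*21 = -1050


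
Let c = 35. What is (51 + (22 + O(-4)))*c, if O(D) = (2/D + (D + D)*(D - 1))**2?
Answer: 228655/4 ≈ 57164.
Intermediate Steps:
O(D) = (2/D + 2*D*(-1 + D))**2 (O(D) = (2/D + (2*D)*(-1 + D))**2 = (2/D + 2*D*(-1 + D))**2)
(51 + (22 + O(-4)))*c = (51 + (22 + 4*(1 + (-4)**3 - 1*(-4)**2)**2/(-4)**2))*35 = (51 + (22 + 4*(1/16)*(1 - 64 - 1*16)**2))*35 = (51 + (22 + 4*(1/16)*(1 - 64 - 16)**2))*35 = (51 + (22 + 4*(1/16)*(-79)**2))*35 = (51 + (22 + 4*(1/16)*6241))*35 = (51 + (22 + 6241/4))*35 = (51 + 6329/4)*35 = (6533/4)*35 = 228655/4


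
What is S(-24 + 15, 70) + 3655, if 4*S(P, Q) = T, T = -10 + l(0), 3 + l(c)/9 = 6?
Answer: 14637/4 ≈ 3659.3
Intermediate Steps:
l(c) = 27 (l(c) = -27 + 9*6 = -27 + 54 = 27)
T = 17 (T = -10 + 27 = 17)
S(P, Q) = 17/4 (S(P, Q) = (1/4)*17 = 17/4)
S(-24 + 15, 70) + 3655 = 17/4 + 3655 = 14637/4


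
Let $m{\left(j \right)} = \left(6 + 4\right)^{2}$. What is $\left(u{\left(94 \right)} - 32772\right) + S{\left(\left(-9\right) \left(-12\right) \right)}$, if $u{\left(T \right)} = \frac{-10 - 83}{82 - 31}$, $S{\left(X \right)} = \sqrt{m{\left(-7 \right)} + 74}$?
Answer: $- \frac{557155}{17} + \sqrt{174} \approx -32761.0$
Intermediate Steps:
$m{\left(j \right)} = 100$ ($m{\left(j \right)} = 10^{2} = 100$)
$S{\left(X \right)} = \sqrt{174}$ ($S{\left(X \right)} = \sqrt{100 + 74} = \sqrt{174}$)
$u{\left(T \right)} = - \frac{31}{17}$ ($u{\left(T \right)} = - \frac{93}{51} = \left(-93\right) \frac{1}{51} = - \frac{31}{17}$)
$\left(u{\left(94 \right)} - 32772\right) + S{\left(\left(-9\right) \left(-12\right) \right)} = \left(- \frac{31}{17} - 32772\right) + \sqrt{174} = - \frac{557155}{17} + \sqrt{174}$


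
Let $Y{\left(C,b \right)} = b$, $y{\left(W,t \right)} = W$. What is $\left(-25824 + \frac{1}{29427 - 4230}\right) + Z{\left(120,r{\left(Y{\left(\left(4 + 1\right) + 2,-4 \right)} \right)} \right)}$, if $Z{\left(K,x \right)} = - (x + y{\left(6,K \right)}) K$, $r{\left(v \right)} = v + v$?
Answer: $- \frac{644640047}{25197} \approx -25584.0$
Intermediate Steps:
$r{\left(v \right)} = 2 v$
$Z{\left(K,x \right)} = K \left(-6 - x\right)$ ($Z{\left(K,x \right)} = - (x + 6) K = - (6 + x) K = \left(-6 - x\right) K = K \left(-6 - x\right)$)
$\left(-25824 + \frac{1}{29427 - 4230}\right) + Z{\left(120,r{\left(Y{\left(\left(4 + 1\right) + 2,-4 \right)} \right)} \right)} = \left(-25824 + \frac{1}{29427 - 4230}\right) - 120 \left(6 + 2 \left(-4\right)\right) = \left(-25824 + \frac{1}{25197}\right) - 120 \left(6 - 8\right) = \left(-25824 + \frac{1}{25197}\right) - 120 \left(-2\right) = - \frac{650687327}{25197} + 240 = - \frac{644640047}{25197}$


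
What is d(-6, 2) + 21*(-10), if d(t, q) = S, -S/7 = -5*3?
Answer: -105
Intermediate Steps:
S = 105 (S = -(-35)*3 = -7*(-15) = 105)
d(t, q) = 105
d(-6, 2) + 21*(-10) = 105 + 21*(-10) = 105 - 210 = -105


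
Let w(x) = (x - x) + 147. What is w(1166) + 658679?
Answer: 658826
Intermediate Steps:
w(x) = 147 (w(x) = 0 + 147 = 147)
w(1166) + 658679 = 147 + 658679 = 658826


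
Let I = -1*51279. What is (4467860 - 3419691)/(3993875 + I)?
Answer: 1048169/3942596 ≈ 0.26586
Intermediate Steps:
I = -51279
(4467860 - 3419691)/(3993875 + I) = (4467860 - 3419691)/(3993875 - 51279) = 1048169/3942596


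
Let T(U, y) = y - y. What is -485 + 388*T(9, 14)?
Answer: -485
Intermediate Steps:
T(U, y) = 0
-485 + 388*T(9, 14) = -485 + 388*0 = -485 + 0 = -485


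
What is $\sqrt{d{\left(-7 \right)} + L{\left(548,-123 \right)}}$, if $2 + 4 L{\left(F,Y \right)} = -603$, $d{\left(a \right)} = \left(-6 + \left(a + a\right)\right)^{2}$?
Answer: $\frac{\sqrt{995}}{2} \approx 15.772$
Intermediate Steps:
$d{\left(a \right)} = \left(-6 + 2 a\right)^{2}$
$L{\left(F,Y \right)} = - \frac{605}{4}$ ($L{\left(F,Y \right)} = - \frac{1}{2} + \frac{1}{4} \left(-603\right) = - \frac{1}{2} - \frac{603}{4} = - \frac{605}{4}$)
$\sqrt{d{\left(-7 \right)} + L{\left(548,-123 \right)}} = \sqrt{4 \left(-3 - 7\right)^{2} - \frac{605}{4}} = \sqrt{4 \left(-10\right)^{2} - \frac{605}{4}} = \sqrt{4 \cdot 100 - \frac{605}{4}} = \sqrt{400 - \frac{605}{4}} = \sqrt{\frac{995}{4}} = \frac{\sqrt{995}}{2}$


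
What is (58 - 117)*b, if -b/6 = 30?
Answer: 10620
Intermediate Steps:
b = -180 (b = -6*30 = -180)
(58 - 117)*b = (58 - 117)*(-180) = -59*(-180) = 10620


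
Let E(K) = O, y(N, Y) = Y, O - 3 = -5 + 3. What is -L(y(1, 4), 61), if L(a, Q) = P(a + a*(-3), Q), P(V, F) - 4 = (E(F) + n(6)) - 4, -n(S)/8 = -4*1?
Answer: -33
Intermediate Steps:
O = 1 (O = 3 + (-5 + 3) = 3 - 2 = 1)
E(K) = 1
n(S) = 32 (n(S) = -(-32) = -8*(-4) = 32)
P(V, F) = 33 (P(V, F) = 4 + ((1 + 32) - 4) = 4 + (33 - 4) = 4 + 29 = 33)
L(a, Q) = 33
-L(y(1, 4), 61) = -1*33 = -33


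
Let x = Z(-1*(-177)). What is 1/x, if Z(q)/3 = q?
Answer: 1/531 ≈ 0.0018832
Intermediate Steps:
Z(q) = 3*q
x = 531 (x = 3*(-1*(-177)) = 3*177 = 531)
1/x = 1/531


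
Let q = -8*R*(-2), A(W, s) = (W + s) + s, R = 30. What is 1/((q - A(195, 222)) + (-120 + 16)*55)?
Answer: -1/5879 ≈ -0.00017010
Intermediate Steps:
A(W, s) = W + 2*s
q = 480 (q = -8*30*(-2) = -240*(-2) = 480)
1/((q - A(195, 222)) + (-120 + 16)*55) = 1/((480 - (195 + 2*222)) + (-120 + 16)*55) = 1/((480 - (195 + 444)) - 104*55) = 1/((480 - 1*639) - 5720) = 1/((480 - 639) - 5720) = 1/(-159 - 5720) = 1/(-5879) = -1/5879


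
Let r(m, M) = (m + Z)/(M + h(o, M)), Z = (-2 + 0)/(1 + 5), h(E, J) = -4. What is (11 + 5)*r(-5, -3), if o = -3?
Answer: 256/21 ≈ 12.190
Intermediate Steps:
Z = -1/3 (Z = -2/6 = -2*1/6 = -1/3 ≈ -0.33333)
r(m, M) = (-1/3 + m)/(-4 + M) (r(m, M) = (m - 1/3)/(M - 4) = (-1/3 + m)/(-4 + M))
(11 + 5)*r(-5, -3) = (11 + 5)*((-1/3 - 5)/(-4 - 3)) = 16*(-16/3/(-7)) = 16*(-1/7*(-16/3)) = 16*(16/21) = 256/21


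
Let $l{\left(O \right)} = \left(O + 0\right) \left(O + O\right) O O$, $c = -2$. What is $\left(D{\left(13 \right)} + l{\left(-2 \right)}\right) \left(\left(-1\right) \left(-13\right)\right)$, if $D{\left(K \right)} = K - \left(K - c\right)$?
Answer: $390$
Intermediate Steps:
$D{\left(K \right)} = -2$ ($D{\left(K \right)} = K - \left(K - -2\right) = K - \left(K + 2\right) = K - \left(2 + K\right) = -2$)
$l{\left(O \right)} = 2 O^{4}$ ($l{\left(O \right)} = O 2 O O O = 2 O^{2} O O = 2 O^{3} O = 2 O^{4}$)
$\left(D{\left(13 \right)} + l{\left(-2 \right)}\right) \left(\left(-1\right) \left(-13\right)\right) = \left(-2 + 2 \left(-2\right)^{4}\right) \left(\left(-1\right) \left(-13\right)\right) = \left(-2 + 2 \cdot 16\right) 13 = \left(-2 + 32\right) 13 = 30 \cdot 13 = 390$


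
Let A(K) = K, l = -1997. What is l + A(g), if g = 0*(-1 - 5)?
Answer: -1997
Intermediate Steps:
g = 0 (g = 0*(-6) = 0)
l + A(g) = -1997 + 0 = -1997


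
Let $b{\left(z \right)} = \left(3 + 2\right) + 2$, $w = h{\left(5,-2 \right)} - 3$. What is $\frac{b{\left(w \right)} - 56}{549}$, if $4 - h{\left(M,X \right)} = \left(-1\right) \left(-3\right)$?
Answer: $- \frac{49}{549} \approx -0.089253$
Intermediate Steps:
$h{\left(M,X \right)} = 1$ ($h{\left(M,X \right)} = 4 - \left(-1\right) \left(-3\right) = 4 - 3 = 1$)
$w = -2$ ($w = 1 - 3 = -2$)
$b{\left(z \right)} = 7$ ($b{\left(z \right)} = 5 + 2 = 7$)
$\frac{b{\left(w \right)} - 56}{549} = \frac{7 - 56}{549} = \frac{1}{549} \left(-49\right) = - \frac{49}{549}$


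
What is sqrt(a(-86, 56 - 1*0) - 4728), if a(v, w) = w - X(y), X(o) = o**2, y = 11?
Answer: I*sqrt(4793) ≈ 69.231*I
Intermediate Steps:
a(v, w) = -121 + w (a(v, w) = w - 1*11**2 = w - 1*121 = w - 121 = -121 + w)
sqrt(a(-86, 56 - 1*0) - 4728) = sqrt((-121 + (56 - 1*0)) - 4728) = sqrt((-121 + (56 + 0)) - 4728) = sqrt((-121 + 56) - 4728) = sqrt(-65 - 4728) = sqrt(-4793) = I*sqrt(4793)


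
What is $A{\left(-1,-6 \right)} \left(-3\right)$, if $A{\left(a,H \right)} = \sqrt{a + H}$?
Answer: $- 3 i \sqrt{7} \approx - 7.9373 i$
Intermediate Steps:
$A{\left(a,H \right)} = \sqrt{H + a}$
$A{\left(-1,-6 \right)} \left(-3\right) = \sqrt{-6 - 1} \left(-3\right) = \sqrt{-7} \left(-3\right) = i \sqrt{7} \left(-3\right) = - 3 i \sqrt{7}$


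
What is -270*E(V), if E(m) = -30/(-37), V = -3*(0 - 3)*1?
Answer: -8100/37 ≈ -218.92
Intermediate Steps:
V = 9 (V = -3*(-3)*1 = 9*1 = 9)
E(m) = 30/37 (E(m) = -30*(-1/37) = 30/37)
-270*E(V) = -270*30/37 = -8100/37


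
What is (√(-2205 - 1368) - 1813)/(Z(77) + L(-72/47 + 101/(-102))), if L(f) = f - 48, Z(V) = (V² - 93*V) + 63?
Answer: 8691522/5846389 - 14382*I*√397/5846389 ≈ 1.4866 - 0.049015*I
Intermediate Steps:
Z(V) = 63 + V² - 93*V
L(f) = -48 + f
(√(-2205 - 1368) - 1813)/(Z(77) + L(-72/47 + 101/(-102))) = (√(-2205 - 1368) - 1813)/((63 + 77² - 93*77) + (-48 + (-72/47 + 101/(-102)))) = (√(-3573) - 1813)/((63 + 5929 - 7161) + (-48 + (-72*1/47 + 101*(-1/102)))) = (3*I*√397 - 1813)/(-1169 + (-48 + (-72/47 - 101/102))) = (-1813 + 3*I*√397)/(-1169 + (-48 - 12091/4794)) = (-1813 + 3*I*√397)/(-1169 - 242203/4794) = (-1813 + 3*I*√397)/(-5846389/4794) = (-1813 + 3*I*√397)*(-4794/5846389) = 8691522/5846389 - 14382*I*√397/5846389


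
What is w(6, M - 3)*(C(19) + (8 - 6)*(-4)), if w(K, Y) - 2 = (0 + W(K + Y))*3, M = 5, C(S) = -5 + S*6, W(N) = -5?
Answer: -1313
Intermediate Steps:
C(S) = -5 + 6*S
w(K, Y) = -13 (w(K, Y) = 2 + (0 - 5)*3 = 2 - 5*3 = 2 - 15 = -13)
w(6, M - 3)*(C(19) + (8 - 6)*(-4)) = -13*((-5 + 6*19) + (8 - 6)*(-4)) = -13*((-5 + 114) + 2*(-4)) = -13*(109 - 8) = -13*101 = -1313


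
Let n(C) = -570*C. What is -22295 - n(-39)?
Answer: -44525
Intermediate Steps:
-22295 - n(-39) = -22295 - (-570)*(-39) = -22295 - 1*22230 = -22295 - 22230 = -44525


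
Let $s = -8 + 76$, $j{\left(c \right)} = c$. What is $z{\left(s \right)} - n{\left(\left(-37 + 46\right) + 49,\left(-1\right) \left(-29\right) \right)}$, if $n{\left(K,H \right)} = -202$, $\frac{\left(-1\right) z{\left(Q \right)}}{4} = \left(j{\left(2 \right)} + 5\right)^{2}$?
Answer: $6$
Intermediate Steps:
$s = 68$
$z{\left(Q \right)} = -196$ ($z{\left(Q \right)} = - 4 \left(2 + 5\right)^{2} = - 4 \cdot 7^{2} = \left(-4\right) 49 = -196$)
$z{\left(s \right)} - n{\left(\left(-37 + 46\right) + 49,\left(-1\right) \left(-29\right) \right)} = -196 - -202 = -196 + 202 = 6$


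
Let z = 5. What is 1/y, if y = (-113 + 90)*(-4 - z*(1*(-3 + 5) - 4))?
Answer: -1/138 ≈ -0.0072464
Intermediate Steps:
y = -138 (y = (-113 + 90)*(-4 - 5*(1*(-3 + 5) - 4)) = -23*(-4 - 5*(1*2 - 4)) = -23*(-4 - 5*(2 - 4)) = -23*(-4 - 5*(-2)) = -23*(-4 - 1*(-10)) = -23*(-4 + 10) = -23*6 = -138)
1/y = 1/(-138) = -1/138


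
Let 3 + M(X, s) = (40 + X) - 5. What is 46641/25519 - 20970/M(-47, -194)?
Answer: 35722203/25519 ≈ 1399.8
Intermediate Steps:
M(X, s) = 32 + X (M(X, s) = -3 + ((40 + X) - 5) = -3 + (35 + X) = 32 + X)
46641/25519 - 20970/M(-47, -194) = 46641/25519 - 20970/(32 - 47) = 46641*(1/25519) - 20970/(-15) = 46641/25519 - 20970*(-1/15) = 46641/25519 + 1398 = 35722203/25519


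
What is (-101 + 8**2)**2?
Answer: 1369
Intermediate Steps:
(-101 + 8**2)**2 = (-101 + 64)**2 = (-37)**2 = 1369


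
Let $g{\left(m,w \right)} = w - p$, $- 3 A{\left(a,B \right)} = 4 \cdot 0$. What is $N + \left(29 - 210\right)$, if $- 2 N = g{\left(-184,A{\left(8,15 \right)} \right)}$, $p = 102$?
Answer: $-130$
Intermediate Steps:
$A{\left(a,B \right)} = 0$ ($A{\left(a,B \right)} = - \frac{4 \cdot 0}{3} = \left(- \frac{1}{3}\right) 0 = 0$)
$g{\left(m,w \right)} = -102 + w$ ($g{\left(m,w \right)} = w - 102 = -102 + w$)
$N = 51$ ($N = - \frac{-102 + 0}{2} = \left(- \frac{1}{2}\right) \left(-102\right) = 51$)
$N + \left(29 - 210\right) = 51 + \left(29 - 210\right) = 51 - 181 = -130$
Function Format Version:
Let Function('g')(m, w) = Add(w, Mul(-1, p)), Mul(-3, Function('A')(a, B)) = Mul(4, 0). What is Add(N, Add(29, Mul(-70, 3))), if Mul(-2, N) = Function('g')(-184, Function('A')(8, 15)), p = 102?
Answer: -130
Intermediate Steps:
Function('A')(a, B) = 0 (Function('A')(a, B) = Mul(Rational(-1, 3), Mul(4, 0)) = Mul(Rational(-1, 3), 0) = 0)
Function('g')(m, w) = Add(-102, w) (Function('g')(m, w) = Add(w, Mul(-1, 102)) = Add(w, -102) = Add(-102, w))
N = 51 (N = Mul(Rational(-1, 2), Add(-102, 0)) = Mul(Rational(-1, 2), -102) = 51)
Add(N, Add(29, Mul(-70, 3))) = Add(51, Add(29, Mul(-70, 3))) = Add(51, Add(29, -210)) = Add(51, -181) = -130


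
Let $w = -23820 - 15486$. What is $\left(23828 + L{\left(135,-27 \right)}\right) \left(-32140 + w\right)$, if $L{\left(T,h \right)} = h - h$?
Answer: $-1702415288$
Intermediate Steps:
$w = -39306$
$L{\left(T,h \right)} = 0$
$\left(23828 + L{\left(135,-27 \right)}\right) \left(-32140 + w\right) = \left(23828 + 0\right) \left(-32140 - 39306\right) = 23828 \left(-71446\right) = -1702415288$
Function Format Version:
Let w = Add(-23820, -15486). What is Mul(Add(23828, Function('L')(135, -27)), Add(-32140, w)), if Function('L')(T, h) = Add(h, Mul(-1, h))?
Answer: -1702415288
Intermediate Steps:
w = -39306
Function('L')(T, h) = 0
Mul(Add(23828, Function('L')(135, -27)), Add(-32140, w)) = Mul(Add(23828, 0), Add(-32140, -39306)) = Mul(23828, -71446) = -1702415288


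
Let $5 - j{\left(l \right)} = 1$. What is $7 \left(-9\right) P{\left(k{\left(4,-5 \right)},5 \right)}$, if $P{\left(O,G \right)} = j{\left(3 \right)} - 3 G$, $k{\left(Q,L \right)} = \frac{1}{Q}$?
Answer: $693$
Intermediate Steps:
$j{\left(l \right)} = 4$ ($j{\left(l \right)} = 5 - 1 = 4$)
$P{\left(O,G \right)} = 4 - 3 G$
$7 \left(-9\right) P{\left(k{\left(4,-5 \right)},5 \right)} = 7 \left(-9\right) \left(4 - 15\right) = - 63 \left(4 - 15\right) = \left(-63\right) \left(-11\right) = 693$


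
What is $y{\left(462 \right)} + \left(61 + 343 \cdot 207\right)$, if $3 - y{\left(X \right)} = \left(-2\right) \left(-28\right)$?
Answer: $71009$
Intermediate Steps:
$y{\left(X \right)} = -53$ ($y{\left(X \right)} = 3 - \left(-2\right) \left(-28\right) = 3 - 56 = -53$)
$y{\left(462 \right)} + \left(61 + 343 \cdot 207\right) = -53 + \left(61 + 343 \cdot 207\right) = -53 + \left(61 + 71001\right) = -53 + 71062 = 71009$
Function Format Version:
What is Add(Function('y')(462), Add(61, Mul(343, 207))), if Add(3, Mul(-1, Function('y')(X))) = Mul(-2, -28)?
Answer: 71009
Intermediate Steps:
Function('y')(X) = -53 (Function('y')(X) = Add(3, Mul(-1, Mul(-2, -28))) = Add(3, Mul(-1, 56)) = Add(3, -56) = -53)
Add(Function('y')(462), Add(61, Mul(343, 207))) = Add(-53, Add(61, Mul(343, 207))) = Add(-53, Add(61, 71001)) = Add(-53, 71062) = 71009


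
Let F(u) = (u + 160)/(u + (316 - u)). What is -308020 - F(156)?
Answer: -308021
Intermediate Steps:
F(u) = 40/79 + u/316 (F(u) = (160 + u)/316 = (160 + u)*(1/316) = 40/79 + u/316)
-308020 - F(156) = -308020 - (40/79 + (1/316)*156) = -308020 - (40/79 + 39/79) = -308020 - 1*1 = -308020 - 1 = -308021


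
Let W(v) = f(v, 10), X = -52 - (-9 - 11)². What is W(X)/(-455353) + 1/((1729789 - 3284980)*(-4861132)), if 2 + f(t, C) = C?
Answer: -60479909434343/3442463551000342836 ≈ -1.7569e-5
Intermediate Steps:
f(t, C) = -2 + C
X = -452 (X = -52 - 1*(-20)² = -52 - 1*400 = -52 - 400 = -452)
W(v) = 8 (W(v) = -2 + 10 = 8)
W(X)/(-455353) + 1/((1729789 - 3284980)*(-4861132)) = 8/(-455353) + 1/((1729789 - 3284980)*(-4861132)) = 8*(-1/455353) - 1/4861132/(-1555191) = -8/455353 - 1/1555191*(-1/4861132) = -8/455353 + 1/7559988736212 = -60479909434343/3442463551000342836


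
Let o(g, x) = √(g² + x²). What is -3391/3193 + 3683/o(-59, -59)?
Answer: -3391/3193 + 3683*√2/118 ≈ 43.078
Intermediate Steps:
-3391/3193 + 3683/o(-59, -59) = -3391/3193 + 3683/(√((-59)² + (-59)²)) = -3391*1/3193 + 3683/(√(3481 + 3481)) = -3391/3193 + 3683/(√6962) = -3391/3193 + 3683/((59*√2)) = -3391/3193 + 3683*(√2/118) = -3391/3193 + 3683*√2/118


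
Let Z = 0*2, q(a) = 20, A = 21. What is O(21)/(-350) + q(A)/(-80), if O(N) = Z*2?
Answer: -¼ ≈ -0.25000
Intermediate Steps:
Z = 0
O(N) = 0 (O(N) = 0*2 = 0)
O(21)/(-350) + q(A)/(-80) = 0/(-350) + 20/(-80) = 0*(-1/350) + 20*(-1/80) = 0 - ¼ = -¼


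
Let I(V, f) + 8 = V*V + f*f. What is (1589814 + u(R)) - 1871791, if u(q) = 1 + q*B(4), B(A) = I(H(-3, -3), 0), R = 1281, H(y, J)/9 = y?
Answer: 641625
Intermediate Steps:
H(y, J) = 9*y
I(V, f) = -8 + V² + f² (I(V, f) = -8 + (V*V + f*f) = -8 + (V² + f²) = -8 + V² + f²)
B(A) = 721 (B(A) = -8 + (9*(-3))² + 0² = -8 + (-27)² + 0 = -8 + 729 + 0 = 721)
u(q) = 1 + 721*q (u(q) = 1 + q*721 = 1 + 721*q)
(1589814 + u(R)) - 1871791 = (1589814 + (1 + 721*1281)) - 1871791 = (1589814 + (1 + 923601)) - 1871791 = (1589814 + 923602) - 1871791 = 2513416 - 1871791 = 641625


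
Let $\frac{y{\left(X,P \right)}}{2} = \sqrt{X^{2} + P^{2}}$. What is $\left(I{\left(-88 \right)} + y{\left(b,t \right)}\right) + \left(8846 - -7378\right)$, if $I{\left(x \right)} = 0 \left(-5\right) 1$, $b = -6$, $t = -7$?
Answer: $16224 + 2 \sqrt{85} \approx 16242.0$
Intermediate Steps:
$I{\left(x \right)} = 0$ ($I{\left(x \right)} = 0 \cdot 1 = 0$)
$y{\left(X,P \right)} = 2 \sqrt{P^{2} + X^{2}}$ ($y{\left(X,P \right)} = 2 \sqrt{X^{2} + P^{2}} = 2 \sqrt{P^{2} + X^{2}}$)
$\left(I{\left(-88 \right)} + y{\left(b,t \right)}\right) + \left(8846 - -7378\right) = \left(0 + 2 \sqrt{\left(-7\right)^{2} + \left(-6\right)^{2}}\right) + \left(8846 - -7378\right) = \left(0 + 2 \sqrt{49 + 36}\right) + \left(8846 + 7378\right) = \left(0 + 2 \sqrt{85}\right) + 16224 = 2 \sqrt{85} + 16224 = 16224 + 2 \sqrt{85}$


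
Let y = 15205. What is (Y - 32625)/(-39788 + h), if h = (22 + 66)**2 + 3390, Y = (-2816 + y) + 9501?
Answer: 10735/28654 ≈ 0.37464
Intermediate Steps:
Y = 21890 (Y = (-2816 + 15205) + 9501 = 12389 + 9501 = 21890)
h = 11134 (h = 88**2 + 3390 = 7744 + 3390 = 11134)
(Y - 32625)/(-39788 + h) = (21890 - 32625)/(-39788 + 11134) = -10735/(-28654) = -10735*(-1/28654) = 10735/28654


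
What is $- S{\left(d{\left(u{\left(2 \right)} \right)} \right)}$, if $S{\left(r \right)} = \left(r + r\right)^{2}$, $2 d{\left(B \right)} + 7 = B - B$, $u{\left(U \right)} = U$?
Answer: $-49$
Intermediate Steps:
$d{\left(B \right)} = - \frac{7}{2}$ ($d{\left(B \right)} = - \frac{7}{2} + \frac{B - B}{2} = - \frac{7}{2} + \frac{1}{2} \cdot 0 = - \frac{7}{2} + 0 = - \frac{7}{2}$)
$S{\left(r \right)} = 4 r^{2}$ ($S{\left(r \right)} = \left(2 r\right)^{2} = 4 r^{2}$)
$- S{\left(d{\left(u{\left(2 \right)} \right)} \right)} = - 4 \left(- \frac{7}{2}\right)^{2} = - \frac{4 \cdot 49}{4} = \left(-1\right) 49 = -49$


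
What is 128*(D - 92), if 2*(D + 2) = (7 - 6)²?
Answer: -11968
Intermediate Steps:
D = -3/2 (D = -2 + (7 - 6)²/2 = -2 + (½)*1² = -2 + (½)*1 = -2 + ½ = -3/2 ≈ -1.5000)
128*(D - 92) = 128*(-3/2 - 92) = 128*(-187/2) = -11968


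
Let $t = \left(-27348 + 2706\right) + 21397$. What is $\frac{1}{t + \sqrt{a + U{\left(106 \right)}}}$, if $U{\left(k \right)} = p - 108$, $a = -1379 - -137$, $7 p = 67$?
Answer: $- \frac{2065}{6701778} - \frac{i \sqrt{65681}}{73719558} \approx -0.00030813 - 3.4765 \cdot 10^{-6} i$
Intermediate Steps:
$p = \frac{67}{7}$ ($p = \frac{1}{7} \cdot 67 = \frac{67}{7} \approx 9.5714$)
$a = -1242$ ($a = -1379 + 137 = -1242$)
$U{\left(k \right)} = - \frac{689}{7}$ ($U{\left(k \right)} = \frac{67}{7} - 108 = - \frac{689}{7}$)
$t = -3245$ ($t = -24642 + 21397 = -3245$)
$\frac{1}{t + \sqrt{a + U{\left(106 \right)}}} = \frac{1}{-3245 + \sqrt{-1242 - \frac{689}{7}}} = \frac{1}{-3245 + \sqrt{- \frac{9383}{7}}} = \frac{1}{-3245 + \frac{i \sqrt{65681}}{7}}$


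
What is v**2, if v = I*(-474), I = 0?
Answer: 0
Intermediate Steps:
v = 0 (v = 0*(-474) = 0)
v**2 = 0**2 = 0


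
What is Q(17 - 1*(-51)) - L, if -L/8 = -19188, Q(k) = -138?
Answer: -153642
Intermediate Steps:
L = 153504 (L = -8*(-19188) = 153504)
Q(17 - 1*(-51)) - L = -138 - 1*153504 = -138 - 153504 = -153642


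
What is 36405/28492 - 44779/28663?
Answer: -232366753/816666196 ≈ -0.28453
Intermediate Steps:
36405/28492 - 44779/28663 = -232366753/816666196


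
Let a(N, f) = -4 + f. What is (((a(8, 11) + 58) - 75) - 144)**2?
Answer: 23716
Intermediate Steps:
(((a(8, 11) + 58) - 75) - 144)**2 = ((((-4 + 11) + 58) - 75) - 144)**2 = (((7 + 58) - 75) - 144)**2 = ((65 - 75) - 144)**2 = (-10 - 144)**2 = (-154)**2 = 23716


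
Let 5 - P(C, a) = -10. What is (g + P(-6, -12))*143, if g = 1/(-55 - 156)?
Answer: 452452/211 ≈ 2144.3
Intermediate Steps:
P(C, a) = 15 (P(C, a) = 5 - 1*(-10) = 5 + 10 = 15)
g = -1/211 (g = 1/(-211) = -1/211 ≈ -0.0047393)
(g + P(-6, -12))*143 = (-1/211 + 15)*143 = (3164/211)*143 = 452452/211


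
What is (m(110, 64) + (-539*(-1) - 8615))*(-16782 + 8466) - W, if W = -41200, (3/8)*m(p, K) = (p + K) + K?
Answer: 61923328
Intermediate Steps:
m(p, K) = 8*p/3 + 16*K/3 (m(p, K) = 8*((p + K) + K)/3 = 8*((K + p) + K)/3 = 8*(p + 2*K)/3 = 8*p/3 + 16*K/3)
(m(110, 64) + (-539*(-1) - 8615))*(-16782 + 8466) - W = (((8/3)*110 + (16/3)*64) + (-539*(-1) - 8615))*(-16782 + 8466) - 1*(-41200) = ((880/3 + 1024/3) + (539 - 8615))*(-8316) + 41200 = (1904/3 - 8076)*(-8316) + 41200 = -22324/3*(-8316) + 41200 = 61882128 + 41200 = 61923328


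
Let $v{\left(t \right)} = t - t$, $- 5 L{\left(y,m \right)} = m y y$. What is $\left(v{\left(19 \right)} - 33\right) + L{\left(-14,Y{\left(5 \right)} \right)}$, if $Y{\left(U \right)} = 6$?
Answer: $- \frac{1341}{5} \approx -268.2$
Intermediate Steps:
$L{\left(y,m \right)} = - \frac{m y^{2}}{5}$ ($L{\left(y,m \right)} = - \frac{m y y}{5} = - \frac{m y^{2}}{5}$)
$v{\left(t \right)} = 0$
$\left(v{\left(19 \right)} - 33\right) + L{\left(-14,Y{\left(5 \right)} \right)} = \left(0 - 33\right) - \frac{6 \left(-14\right)^{2}}{5} = -33 - \frac{6}{5} \cdot 196 = -33 - \frac{1176}{5} = - \frac{1341}{5}$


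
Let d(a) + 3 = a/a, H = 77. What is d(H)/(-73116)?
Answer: 1/36558 ≈ 2.7354e-5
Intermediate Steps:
d(a) = -2 (d(a) = -3 + a/a = -3 + 1 = -2)
d(H)/(-73116) = -2/(-73116) = -2*(-1/73116) = 1/36558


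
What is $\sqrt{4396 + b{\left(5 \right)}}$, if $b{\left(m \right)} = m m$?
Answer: $\sqrt{4421} \approx 66.491$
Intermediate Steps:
$b{\left(m \right)} = m^{2}$
$\sqrt{4396 + b{\left(5 \right)}} = \sqrt{4396 + 5^{2}} = \sqrt{4396 + 25} = \sqrt{4421}$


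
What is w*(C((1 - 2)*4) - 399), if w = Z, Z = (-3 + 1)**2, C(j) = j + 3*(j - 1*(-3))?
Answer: -1624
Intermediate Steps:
C(j) = 9 + 4*j (C(j) = j + 3*(j + 3) = j + 3*(3 + j) = j + (9 + 3*j) = 9 + 4*j)
Z = 4 (Z = (-2)**2 = 4)
w = 4
w*(C((1 - 2)*4) - 399) = 4*((9 + 4*((1 - 2)*4)) - 399) = 4*((9 + 4*(-1*4)) - 399) = 4*((9 + 4*(-4)) - 399) = 4*((9 - 16) - 399) = 4*(-7 - 399) = 4*(-406) = -1624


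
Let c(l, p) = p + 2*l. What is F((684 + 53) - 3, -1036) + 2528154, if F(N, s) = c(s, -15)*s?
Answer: 4690286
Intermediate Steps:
F(N, s) = s*(-15 + 2*s) (F(N, s) = (-15 + 2*s)*s = s*(-15 + 2*s))
F((684 + 53) - 3, -1036) + 2528154 = -1036*(-15 + 2*(-1036)) + 2528154 = -1036*(-15 - 2072) + 2528154 = -1036*(-2087) + 2528154 = 2162132 + 2528154 = 4690286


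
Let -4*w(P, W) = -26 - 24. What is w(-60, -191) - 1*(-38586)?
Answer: 77197/2 ≈ 38599.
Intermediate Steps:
w(P, W) = 25/2 (w(P, W) = -(-26 - 24)/4 = -¼*(-50) = 25/2)
w(-60, -191) - 1*(-38586) = 25/2 - 1*(-38586) = 25/2 + 38586 = 77197/2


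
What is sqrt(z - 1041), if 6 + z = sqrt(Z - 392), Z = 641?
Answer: sqrt(-1047 + sqrt(249)) ≈ 32.113*I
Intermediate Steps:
z = -6 + sqrt(249) (z = -6 + sqrt(641 - 392) = -6 + sqrt(249) ≈ 9.7797)
sqrt(z - 1041) = sqrt((-6 + sqrt(249)) - 1041) = sqrt(-1047 + sqrt(249))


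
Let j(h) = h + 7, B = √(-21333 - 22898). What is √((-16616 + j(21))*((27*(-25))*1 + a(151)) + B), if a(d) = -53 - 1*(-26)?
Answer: √(11644776 + I*√44231) ≈ 3412.4 + 0.03*I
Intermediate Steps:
a(d) = -27 (a(d) = -53 + 26 = -27)
B = I*√44231 (B = √(-44231) = I*√44231 ≈ 210.31*I)
j(h) = 7 + h
√((-16616 + j(21))*((27*(-25))*1 + a(151)) + B) = √((-16616 + (7 + 21))*((27*(-25))*1 - 27) + I*√44231) = √((-16616 + 28)*(-675*1 - 27) + I*√44231) = √(-16588*(-675 - 27) + I*√44231) = √(-16588*(-702) + I*√44231) = √(11644776 + I*√44231)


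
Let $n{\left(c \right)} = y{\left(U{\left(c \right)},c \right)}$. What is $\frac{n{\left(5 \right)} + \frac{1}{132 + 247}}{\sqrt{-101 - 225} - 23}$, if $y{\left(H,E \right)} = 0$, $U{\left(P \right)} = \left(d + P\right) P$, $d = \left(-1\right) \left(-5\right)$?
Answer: $- \frac{23}{324045} - \frac{i \sqrt{326}}{324045} \approx -7.0978 \cdot 10^{-5} - 5.5719 \cdot 10^{-5} i$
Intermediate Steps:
$d = 5$
$U{\left(P \right)} = P \left(5 + P\right)$ ($U{\left(P \right)} = \left(5 + P\right) P = P \left(5 + P\right)$)
$n{\left(c \right)} = 0$
$\frac{n{\left(5 \right)} + \frac{1}{132 + 247}}{\sqrt{-101 - 225} - 23} = \frac{0 + \frac{1}{132 + 247}}{\sqrt{-101 - 225} - 23} = \frac{0 + \frac{1}{379}}{\sqrt{-326} - 23} = \frac{0 + \frac{1}{379}}{i \sqrt{326} - 23} = \frac{1}{379 \left(-23 + i \sqrt{326}\right)}$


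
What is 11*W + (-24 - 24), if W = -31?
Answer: -389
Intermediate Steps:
11*W + (-24 - 24) = 11*(-31) + (-24 - 24) = -341 - 48 = -389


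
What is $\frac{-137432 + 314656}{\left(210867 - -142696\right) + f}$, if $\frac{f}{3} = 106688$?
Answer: $\frac{177224}{673627} \approx 0.26309$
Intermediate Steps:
$f = 320064$ ($f = 3 \cdot 106688 = 320064$)
$\frac{-137432 + 314656}{\left(210867 - -142696\right) + f} = \frac{-137432 + 314656}{\left(210867 - -142696\right) + 320064} = \frac{177224}{\left(210867 + 142696\right) + 320064} = \frac{177224}{353563 + 320064} = \frac{177224}{673627}$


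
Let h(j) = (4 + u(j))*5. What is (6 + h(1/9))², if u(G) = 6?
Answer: 3136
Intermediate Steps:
h(j) = 50 (h(j) = (4 + 6)*5 = 10*5 = 50)
(6 + h(1/9))² = (6 + 50)² = 56² = 3136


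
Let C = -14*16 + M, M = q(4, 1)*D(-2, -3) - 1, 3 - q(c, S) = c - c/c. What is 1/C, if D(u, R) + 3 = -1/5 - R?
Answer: -1/225 ≈ -0.0044444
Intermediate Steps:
q(c, S) = 4 - c (q(c, S) = 3 - (c - c/c) = 3 - (c - 1*1) = 3 - (c - 1) = 3 - (-1 + c) = 3 + (1 - c) = 4 - c)
D(u, R) = -16/5 - R (D(u, R) = -3 + (-1/5 - R) = -3 + (-1*⅕ - R) = -3 + (-⅕ - R) = -16/5 - R)
M = -1 (M = (4 - 1*4)*(-16/5 - 1*(-3)) - 1 = (4 - 4)*(-16/5 + 3) - 1 = 0*(-⅕) - 1 = 0 - 1 = -1)
C = -225 (C = -14*16 - 1 = -224 - 1 = -225)
1/C = 1/(-225) = -1/225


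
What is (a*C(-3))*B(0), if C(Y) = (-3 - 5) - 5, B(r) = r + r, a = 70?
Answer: 0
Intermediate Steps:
B(r) = 2*r
C(Y) = -13 (C(Y) = -8 - 5 = -13)
(a*C(-3))*B(0) = (70*(-13))*(2*0) = -910*0 = 0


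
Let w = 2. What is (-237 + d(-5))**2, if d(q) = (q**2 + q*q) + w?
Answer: 34225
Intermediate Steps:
d(q) = 2 + 2*q**2 (d(q) = (q**2 + q*q) + 2 = (q**2 + q**2) + 2 = 2*q**2 + 2 = 2 + 2*q**2)
(-237 + d(-5))**2 = (-237 + (2 + 2*(-5)**2))**2 = (-237 + (2 + 2*25))**2 = (-237 + (2 + 50))**2 = (-237 + 52)**2 = (-185)**2 = 34225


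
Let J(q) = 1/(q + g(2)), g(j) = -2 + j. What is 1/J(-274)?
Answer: -274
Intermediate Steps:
J(q) = 1/q (J(q) = 1/(q + (-2 + 2)) = 1/(q + 0) = 1/q)
1/J(-274) = 1/(1/(-274)) = 1/(-1/274) = -274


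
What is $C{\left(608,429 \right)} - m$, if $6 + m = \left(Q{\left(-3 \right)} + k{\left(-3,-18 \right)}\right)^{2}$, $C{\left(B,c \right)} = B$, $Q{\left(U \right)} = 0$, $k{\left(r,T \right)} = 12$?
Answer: $470$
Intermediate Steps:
$m = 138$ ($m = -6 + \left(0 + 12\right)^{2} = -6 + 12^{2} = -6 + 144 = 138$)
$C{\left(608,429 \right)} - m = 608 - 138 = 470$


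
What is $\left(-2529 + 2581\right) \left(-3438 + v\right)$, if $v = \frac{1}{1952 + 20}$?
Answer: $- \frac{88136555}{493} \approx -1.7878 \cdot 10^{5}$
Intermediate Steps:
$v = \frac{1}{1972} \approx 0.0005071$
$\left(-2529 + 2581\right) \left(-3438 + v\right) = \left(-2529 + 2581\right) \left(-3438 + \frac{1}{1972}\right) = 52 \left(- \frac{6779735}{1972}\right) = - \frac{88136555}{493}$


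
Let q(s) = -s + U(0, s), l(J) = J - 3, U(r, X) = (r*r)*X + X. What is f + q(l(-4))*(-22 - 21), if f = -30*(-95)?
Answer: 2850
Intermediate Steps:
U(r, X) = X + X*r**2 (U(r, X) = r**2*X + X = X*r**2 + X = X + X*r**2)
l(J) = -3 + J
f = 2850
q(s) = 0 (q(s) = -s + s*(1 + 0**2) = -s + s*(1 + 0) = -s + s*1 = -s + s = 0)
f + q(l(-4))*(-22 - 21) = 2850 + 0*(-22 - 21) = 2850 + 0*(-43) = 2850 + 0 = 2850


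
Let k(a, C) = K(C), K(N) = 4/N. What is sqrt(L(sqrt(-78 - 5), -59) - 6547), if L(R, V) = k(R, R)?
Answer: sqrt(-45102283 - 332*I*sqrt(83))/83 ≈ 0.0027131 - 80.914*I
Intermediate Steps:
k(a, C) = 4/C
L(R, V) = 4/R
sqrt(L(sqrt(-78 - 5), -59) - 6547) = sqrt(4/(sqrt(-78 - 5)) - 6547) = sqrt(4/(sqrt(-83)) - 6547) = sqrt(4/((I*sqrt(83))) - 6547) = sqrt(4*(-I*sqrt(83)/83) - 6547) = sqrt(-4*I*sqrt(83)/83 - 6547) = sqrt(-6547 - 4*I*sqrt(83)/83)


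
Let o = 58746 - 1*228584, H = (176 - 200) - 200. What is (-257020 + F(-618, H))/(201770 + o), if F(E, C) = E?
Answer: -128819/15966 ≈ -8.0683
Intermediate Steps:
H = -224 (H = -24 - 200 = -224)
o = -169838 (o = 58746 - 228584 = -169838)
(-257020 + F(-618, H))/(201770 + o) = (-257020 - 618)/(201770 - 169838) = -257638/31932 = -257638*1/31932 = -128819/15966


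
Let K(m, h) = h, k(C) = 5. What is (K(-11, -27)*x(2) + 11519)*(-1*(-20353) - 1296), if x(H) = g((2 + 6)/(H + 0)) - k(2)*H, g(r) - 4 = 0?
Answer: 222604817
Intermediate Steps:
g(r) = 4 (g(r) = 4 + 0 = 4)
x(H) = 4 - 5*H
(K(-11, -27)*x(2) + 11519)*(-1*(-20353) - 1296) = (-27*(4 - 5*2) + 11519)*(-1*(-20353) - 1296) = (-27*(4 - 10) + 11519)*(20353 - 1296) = (-27*(-6) + 11519)*19057 = (162 + 11519)*19057 = 11681*19057 = 222604817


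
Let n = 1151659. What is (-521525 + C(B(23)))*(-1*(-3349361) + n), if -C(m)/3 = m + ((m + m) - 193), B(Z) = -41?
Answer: -2343127488540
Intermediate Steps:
C(m) = 579 - 9*m (C(m) = -3*(m + ((m + m) - 193)) = -3*(m + (2*m - 193)) = -3*(m + (-193 + 2*m)) = -3*(-193 + 3*m) = 579 - 9*m)
(-521525 + C(B(23)))*(-1*(-3349361) + n) = (-521525 + (579 - 9*(-41)))*(-1*(-3349361) + 1151659) = (-521525 + (579 + 369))*(3349361 + 1151659) = (-521525 + 948)*4501020 = -520577*4501020 = -2343127488540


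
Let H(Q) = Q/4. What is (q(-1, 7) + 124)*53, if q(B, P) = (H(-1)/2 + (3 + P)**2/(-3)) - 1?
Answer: 113897/24 ≈ 4745.7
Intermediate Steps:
H(Q) = Q/4 (H(Q) = Q*(1/4) = Q/4)
q(B, P) = -9/8 - (3 + P)**2/3 (q(B, P) = (((1/4)*(-1))/2 + (3 + P)**2/(-3)) - 1 = (-1/4*1/2 + (3 + P)**2*(-1/3)) - 1 = (-1/8 - (3 + P)**2/3) - 1 = -9/8 - (3 + P)**2/3)
(q(-1, 7) + 124)*53 = ((-9/8 - (3 + 7)**2/3) + 124)*53 = ((-9/8 - 1/3*10**2) + 124)*53 = ((-9/8 - 1/3*100) + 124)*53 = ((-9/8 - 100/3) + 124)*53 = (-827/24 + 124)*53 = (2149/24)*53 = 113897/24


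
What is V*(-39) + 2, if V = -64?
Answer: 2498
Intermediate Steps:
V*(-39) + 2 = -64*(-39) + 2 = 2496 + 2 = 2498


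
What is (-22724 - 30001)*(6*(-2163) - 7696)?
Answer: 1090036650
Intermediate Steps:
(-22724 - 30001)*(6*(-2163) - 7696) = -52725*(-12978 - 7696) = -52725*(-20674) = 1090036650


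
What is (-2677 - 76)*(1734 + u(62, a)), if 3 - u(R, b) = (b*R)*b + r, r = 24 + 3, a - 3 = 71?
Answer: 929968906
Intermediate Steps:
a = 74 (a = 3 + 71 = 74)
r = 27
u(R, b) = -24 - R*b**2 (u(R, b) = 3 - ((b*R)*b + 27) = 3 - ((R*b)*b + 27) = 3 - (R*b**2 + 27) = 3 - (27 + R*b**2) = 3 + (-27 - R*b**2) = -24 - R*b**2)
(-2677 - 76)*(1734 + u(62, a)) = (-2677 - 76)*(1734 + (-24 - 1*62*74**2)) = -2753*(1734 + (-24 - 1*62*5476)) = -2753*(1734 + (-24 - 339512)) = -2753*(1734 - 339536) = -2753*(-337802) = 929968906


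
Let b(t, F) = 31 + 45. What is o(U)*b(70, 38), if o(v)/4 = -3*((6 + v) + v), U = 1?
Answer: -7296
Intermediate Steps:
b(t, F) = 76
o(v) = -72 - 24*v (o(v) = 4*(-3*((6 + v) + v)) = 4*(-3*(6 + 2*v)) = 4*(-18 - 6*v) = -72 - 24*v)
o(U)*b(70, 38) = (-72 - 24*1)*76 = (-72 - 24)*76 = -96*76 = -7296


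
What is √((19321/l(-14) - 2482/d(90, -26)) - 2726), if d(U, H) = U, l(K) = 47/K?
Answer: I*√4229071045/705 ≈ 92.243*I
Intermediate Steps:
√((19321/l(-14) - 2482/d(90, -26)) - 2726) = √((19321/((47/(-14))) - 2482/90) - 2726) = √((19321/((47*(-1/14))) - 2482*1/90) - 2726) = √((19321/(-47/14) - 1241/45) - 2726) = √((19321*(-14/47) - 1241/45) - 2726) = √((-270494/47 - 1241/45) - 2726) = √(-12230557/2115 - 2726) = √(-17996047/2115) = I*√4229071045/705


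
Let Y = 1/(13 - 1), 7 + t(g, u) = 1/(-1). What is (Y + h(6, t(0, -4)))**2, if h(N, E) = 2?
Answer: 625/144 ≈ 4.3403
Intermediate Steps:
t(g, u) = -8 (t(g, u) = -7 + 1/(-1) = -7 - 1 = -8)
Y = 1/12 ≈ 0.083333
(Y + h(6, t(0, -4)))**2 = (1/12 + 2)**2 = (25/12)**2 = 625/144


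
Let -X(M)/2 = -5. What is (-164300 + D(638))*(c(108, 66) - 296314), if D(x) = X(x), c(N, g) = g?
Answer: 48670583920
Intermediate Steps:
X(M) = 10 (X(M) = -2*(-5) = 10)
D(x) = 10
(-164300 + D(638))*(c(108, 66) - 296314) = (-164300 + 10)*(66 - 296314) = -164290*(-296248) = 48670583920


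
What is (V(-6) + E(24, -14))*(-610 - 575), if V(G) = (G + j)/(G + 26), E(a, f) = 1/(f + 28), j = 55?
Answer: -83661/28 ≈ -2987.9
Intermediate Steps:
E(a, f) = 1/(28 + f)
V(G) = (55 + G)/(26 + G) (V(G) = (G + 55)/(G + 26) = (55 + G)/(26 + G))
(V(-6) + E(24, -14))*(-610 - 575) = ((55 - 6)/(26 - 6) + 1/(28 - 14))*(-610 - 575) = (49/20 + 1/14)*(-1185) = (353/140)*(-1185) = -83661/28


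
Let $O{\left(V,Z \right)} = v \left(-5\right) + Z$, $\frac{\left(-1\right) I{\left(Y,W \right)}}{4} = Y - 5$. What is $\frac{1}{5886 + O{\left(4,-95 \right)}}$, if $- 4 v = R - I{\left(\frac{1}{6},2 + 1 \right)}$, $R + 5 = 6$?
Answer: $\frac{12}{69217} \approx 0.00017337$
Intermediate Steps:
$R = 1$ ($R = -5 + 6 = 1$)
$I{\left(Y,W \right)} = 20 - 4 Y$ ($I{\left(Y,W \right)} = - 4 \left(Y - 5\right) = - 4 \left(-5 + Y\right) = 20 - 4 Y$)
$v = \frac{55}{12}$ ($v = - \frac{1 - \left(20 - \frac{4}{6}\right)}{4} = - \frac{1 - \left(20 - \frac{2}{3}\right)}{4} = - \frac{1 - \frac{58}{3}}{4} = \left(- \frac{1}{4}\right) \left(- \frac{55}{3}\right) = \frac{55}{12} \approx 4.5833$)
$O{\left(V,Z \right)} = - \frac{275}{12} + Z$ ($O{\left(V,Z \right)} = \frac{55}{12} \left(-5\right) + Z = - \frac{275}{12} + Z$)
$\frac{1}{5886 + O{\left(4,-95 \right)}} = \frac{1}{5886 - \frac{1415}{12}} = \frac{1}{\frac{69217}{12}} = \frac{12}{69217}$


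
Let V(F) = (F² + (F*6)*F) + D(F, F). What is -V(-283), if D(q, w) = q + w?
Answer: -560057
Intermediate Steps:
V(F) = 2*F + 7*F² (V(F) = (F² + (F*6)*F) + (F + F) = (F² + (6*F)*F) + 2*F = (F² + 6*F²) + 2*F = 7*F² + 2*F = 2*F + 7*F²)
-V(-283) = -(-283)*(2 + 7*(-283)) = -(-283)*(2 - 1981) = -(-283)*(-1979) = -1*560057 = -560057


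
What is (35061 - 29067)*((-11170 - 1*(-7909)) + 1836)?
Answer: -8541450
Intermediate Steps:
(35061 - 29067)*((-11170 - 1*(-7909)) + 1836) = 5994*((-11170 + 7909) + 1836) = 5994*(-3261 + 1836) = 5994*(-1425) = -8541450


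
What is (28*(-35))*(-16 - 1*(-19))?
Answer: -2940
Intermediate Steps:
(28*(-35))*(-16 - 1*(-19)) = -980*(-16 + 19) = -980*3 = -2940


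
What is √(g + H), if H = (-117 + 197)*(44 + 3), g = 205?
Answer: √3965 ≈ 62.968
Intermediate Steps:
H = 3760 (H = 80*47 = 3760)
√(g + H) = √(205 + 3760) = √3965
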